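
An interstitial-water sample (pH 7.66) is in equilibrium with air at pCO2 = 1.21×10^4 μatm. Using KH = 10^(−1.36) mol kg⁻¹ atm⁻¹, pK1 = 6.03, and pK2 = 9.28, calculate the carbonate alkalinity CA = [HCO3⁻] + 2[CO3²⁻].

[CO2*] = KH · pCO2 = 10^(−1.36) × 1.21×10^4×10^-6 = 5.282×10^-4 mol/kg
α₀ = 1/(1 + K1/[H⁺] + K1K2/[H⁺]²) = 1/(1 + 10^+1.63 + 10^+0.01) = 0.02238
DIC = [CO2*]/α₀ = 5.282×10^-4 / 0.02238 = 23.60 mmol/kg
CA = (α₁ + 2α₂)·DIC = (0.9547 + 2×0.02290) × 23.60 = 23.6 mmol/kg

CA = 23.6 mmol/kg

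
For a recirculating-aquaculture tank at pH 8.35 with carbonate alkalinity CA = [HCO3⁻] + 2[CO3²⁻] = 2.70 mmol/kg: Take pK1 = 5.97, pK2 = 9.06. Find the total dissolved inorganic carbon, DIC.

DIC = 2.33 mmol/kg

CA = [HCO3⁻] + 2[CO3²⁻] = (α₁ + 2α₂)·DIC
At pH 8.35: [H⁺]/K1 = 10^-2.38 = 0.0041687, K2/[H⁺] = 10^-0.71 = 0.19498
α₁ = 1/(1 + 0.0041687 + 0.19498) = 1/1.1992 = 0.8339; α₂ = α₁·K2/[H⁺] = 0.1626
α₁ + 2α₂ = 1.1591
DIC = CA / (α₁ + 2α₂) = 2.70 / 1.1591 = 2.33 mmol/kg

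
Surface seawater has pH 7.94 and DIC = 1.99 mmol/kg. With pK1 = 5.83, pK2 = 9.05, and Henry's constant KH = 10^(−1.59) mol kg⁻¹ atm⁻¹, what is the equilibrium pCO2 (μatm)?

pCO2 = 554 μatm

α₀ = 1 / (1 + K1/[H⁺] + K1K2/[H⁺]²) = 1 / (1 + 10^+2.11 + 10^+1.00)
   = 1 / (1 + 128.82 + 10.000) = 1/139.82 = 0.007152
[CO2*] = α₀ × DIC = 0.007152 × 1.99 = 0.01423 mmol/kg = 14.23 μmol/kg
pCO2 = [CO2*]/KH = 1.423×10^-5 / 2.570×10^-2 = 554 μatm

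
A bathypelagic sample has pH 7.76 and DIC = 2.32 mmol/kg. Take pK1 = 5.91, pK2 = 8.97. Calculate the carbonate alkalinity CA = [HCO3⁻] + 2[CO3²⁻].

CA = [HCO3⁻] + 2[CO3²⁻] = (α₁ + 2α₂)·DIC
At pH 7.76: [H⁺]/K1 = 10^-1.85 = 0.014125, K2/[H⁺] = 10^-1.21 = 0.061660
α₁ = 1/(1 + 0.014125 + 0.061660) = 1/1.0758 = 0.9296; α₂ = α₁·K2/[H⁺] = 0.05732
α₁ + 2α₂ = 1.0442
CA = 1.0442 × 2.32 = 2.42 mmol/kg

CA = 2.42 mmol/kg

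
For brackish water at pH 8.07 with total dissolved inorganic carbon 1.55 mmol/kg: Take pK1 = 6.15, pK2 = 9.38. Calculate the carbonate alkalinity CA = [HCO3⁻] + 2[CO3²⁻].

CA = 1.60 mmol/kg

CA = [HCO3⁻] + 2[CO3²⁻] = (α₁ + 2α₂)·DIC
At pH 8.07: [H⁺]/K1 = 10^-1.92 = 0.012023, K2/[H⁺] = 10^-1.31 = 0.048978
α₁ = 1/(1 + 0.012023 + 0.048978) = 1/1.0610 = 0.9425; α₂ = α₁·K2/[H⁺] = 0.04616
α₁ + 2α₂ = 1.0348
CA = 1.0348 × 1.55 = 1.60 mmol/kg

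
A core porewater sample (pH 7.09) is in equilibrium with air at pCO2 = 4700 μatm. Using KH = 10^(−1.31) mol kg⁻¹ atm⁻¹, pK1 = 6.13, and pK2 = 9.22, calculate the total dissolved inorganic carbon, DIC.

DIC = 2.35 mmol/kg

[CO2*] = KH · pCO2 = 10^(−1.31) × 4700×10^-6 = 2.302×10^-4 mol/kg
α₀ = 1/(1 + K1/[H⁺] + K1K2/[H⁺]²) = 1/(1 + 10^+0.96 + 10^-1.17) = 0.09816
DIC = [CO2*]/α₀ = 2.302×10^-4 / 0.09816 = 2.35 mmol/kg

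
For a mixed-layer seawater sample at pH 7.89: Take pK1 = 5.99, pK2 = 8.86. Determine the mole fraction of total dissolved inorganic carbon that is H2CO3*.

α₀ = 1 / (1 + K1/[H⁺] + K1K2/[H⁺]²) = 1 / (1 + 10^+1.90 + 10^+0.93)
   = 1 / (1 + 79.433 + 8.5114) = 1/88.944 = 0.01124

α₀ = 0.0112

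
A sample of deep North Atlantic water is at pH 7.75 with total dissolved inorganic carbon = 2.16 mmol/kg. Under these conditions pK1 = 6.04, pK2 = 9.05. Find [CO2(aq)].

[CO2*] = 0.0394 mmol/kg

α₀ = 1 / (1 + K1/[H⁺] + K1K2/[H⁺]²) = 1 / (1 + 10^+1.71 + 10^+0.41)
   = 1 / (1 + 51.286 + 2.5704) = 1/54.857 = 0.01823
[CO2*] = α₀ × DIC = 0.01823 × 2.16 = 0.0394 mmol/kg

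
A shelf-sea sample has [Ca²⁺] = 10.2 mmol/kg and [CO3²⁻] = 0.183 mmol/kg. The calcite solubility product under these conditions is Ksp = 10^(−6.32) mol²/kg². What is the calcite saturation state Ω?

Ksp = 10^(−6.32) = 4.786×10^-7
Ω = [Ca²⁺][CO3²⁻]/Ksp = (10.2×10^-3)(0.183×10^-3) / 4.786×10^-7 = 3.90

Ω = 3.90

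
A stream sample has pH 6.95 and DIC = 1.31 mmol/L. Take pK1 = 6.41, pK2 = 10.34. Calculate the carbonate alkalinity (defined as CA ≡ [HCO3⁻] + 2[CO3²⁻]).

CA = 1.02 mmol/L

CA = [HCO3⁻] + 2[CO3²⁻] = (α₁ + 2α₂)·DIC
At pH 6.95: [H⁺]/K1 = 10^-0.54 = 0.28840, K2/[H⁺] = 10^-3.39 = 0.00040738
α₁ = 1/(1 + 0.28840 + 0.00040738) = 1/1.2888 = 0.7759; α₂ = α₁·K2/[H⁺] = 0.0003161
α₁ + 2α₂ = 0.7765
CA = 0.7765 × 1.31 = 1.02 mmol/L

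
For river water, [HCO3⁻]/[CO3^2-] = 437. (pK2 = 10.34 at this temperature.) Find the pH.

From K2 = [H⁺][CO3^2-]/[HCO3⁻]:  pH = pK2 − log₁₀([HCO3⁻]/[CO3^2-])
log₁₀(437) = +2.640
pH = 10.34 − (+2.640) = 7.70

pH = 7.70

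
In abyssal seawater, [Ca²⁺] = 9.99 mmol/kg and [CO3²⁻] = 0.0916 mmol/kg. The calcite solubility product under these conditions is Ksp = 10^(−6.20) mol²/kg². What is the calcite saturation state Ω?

Ω = 1.45

Ksp = 10^(−6.20) = 6.310×10^-7
Ω = [Ca²⁺][CO3²⁻]/Ksp = (9.99×10^-3)(0.0916×10^-3) / 6.310×10^-7 = 1.45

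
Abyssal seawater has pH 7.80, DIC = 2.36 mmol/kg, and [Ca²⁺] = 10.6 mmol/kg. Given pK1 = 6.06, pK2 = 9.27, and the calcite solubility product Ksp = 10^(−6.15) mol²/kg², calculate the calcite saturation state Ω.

Ω = 1.14

α₂ = 1 / (1 + [H⁺]/K2 + [H⁺]²/(K1K2)) = 1 / (1 + 10^+1.47 + 10^-0.27)
   = 1 / (1 + 29.512 + 0.53703) = 1/31.049 = 0.03221
[CO3²⁻] = α₂ × DIC = 0.03221 × 2.36 = 0.07601 mmol/kg
Ksp = 10^(−6.15) = 7.079×10^-7
Ω = [Ca²⁺][CO3²⁻]/Ksp = (10.6×10^-3)(7.601×10^-5) / 7.079×10^-7 = 1.14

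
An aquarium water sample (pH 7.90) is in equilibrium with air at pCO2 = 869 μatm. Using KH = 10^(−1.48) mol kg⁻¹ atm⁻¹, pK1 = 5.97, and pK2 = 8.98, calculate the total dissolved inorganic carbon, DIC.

[CO2*] = KH · pCO2 = 10^(−1.48) × 869×10^-6 = 2.878×10^-5 mol/kg
α₀ = 1/(1 + K1/[H⁺] + K1K2/[H⁺]²) = 1/(1 + 10^+1.93 + 10^+0.85) = 0.01073
DIC = [CO2*]/α₀ = 2.878×10^-5 / 0.01073 = 2.68 mmol/kg

DIC = 2.68 mmol/kg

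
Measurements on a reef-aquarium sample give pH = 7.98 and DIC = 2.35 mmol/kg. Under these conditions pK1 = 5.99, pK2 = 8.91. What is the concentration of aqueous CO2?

[CO2*] = 0.0213 mmol/kg

α₀ = 1 / (1 + K1/[H⁺] + K1K2/[H⁺]²) = 1 / (1 + 10^+1.99 + 10^+1.06)
   = 1 / (1 + 97.724 + 11.482) = 1/110.21 = 0.009074
[CO2*] = α₀ × DIC = 0.009074 × 2.35 = 0.0213 mmol/kg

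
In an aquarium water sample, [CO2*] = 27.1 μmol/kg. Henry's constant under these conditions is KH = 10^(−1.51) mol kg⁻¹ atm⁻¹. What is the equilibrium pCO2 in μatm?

KH = 10^(−1.51) = 3.090×10^-2 mol kg⁻¹ atm⁻¹
pCO2 = [CO2*]/KH = 27.1×10^-6 / 3.090×10^-2 = 8.77×10^-4 atm = 877 μatm

pCO2 = 877 μatm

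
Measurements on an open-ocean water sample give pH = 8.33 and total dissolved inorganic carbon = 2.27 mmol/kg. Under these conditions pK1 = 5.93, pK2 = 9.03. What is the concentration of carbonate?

[CO3²⁻] = 0.376 mmol/kg

α₂ = 1 / (1 + [H⁺]/K2 + [H⁺]²/(K1K2)) = 1 / (1 + 10^+0.70 + 10^-1.70)
   = 1 / (1 + 5.0119 + 0.019953) = 1/6.0318 = 0.1658
[CO3²⁻] = α₂ × DIC = 0.1658 × 2.27 = 0.376 mmol/kg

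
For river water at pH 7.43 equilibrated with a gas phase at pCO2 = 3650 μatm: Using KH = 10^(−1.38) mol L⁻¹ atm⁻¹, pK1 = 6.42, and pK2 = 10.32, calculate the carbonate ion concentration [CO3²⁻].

[CO3²⁻] = 2.01 μmol/L

[CO2*] = KH · pCO2 = 10^(−1.38) × 3650×10^-6 = 1.522×10^-4 mol/L
α₀ = 1/(1 + K1/[H⁺] + K1K2/[H⁺]²) = 1/(1 + 10^+1.01 + 10^-1.88) = 0.08892
DIC = [CO2*]/α₀ = 1.522×10^-4 / 0.08892 = 1.711 mmol/L
[CO3²⁻] = α₂·DIC; α₂ = 0.001172, so [CO3²⁻] = 0.001172 × 1.711 = 0.00201 mmol/L = 2.01 μmol/L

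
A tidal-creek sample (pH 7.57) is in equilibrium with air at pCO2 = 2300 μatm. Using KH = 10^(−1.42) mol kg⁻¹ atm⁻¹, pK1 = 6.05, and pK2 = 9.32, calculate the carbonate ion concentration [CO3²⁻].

[CO3²⁻] = 0.0515 mmol/kg

[CO2*] = KH · pCO2 = 10^(−1.42) × 2300×10^-6 = 8.744×10^-5 mol/kg
α₀ = 1/(1 + K1/[H⁺] + K1K2/[H⁺]²) = 1/(1 + 10^+1.52 + 10^-0.23) = 0.02882
DIC = [CO2*]/α₀ = 8.744×10^-5 / 0.02882 = 3.034 mmol/kg
[CO3²⁻] = α₂·DIC; α₂ = 0.01697, so [CO3²⁻] = 0.01697 × 3.034 = 0.0515 mmol/kg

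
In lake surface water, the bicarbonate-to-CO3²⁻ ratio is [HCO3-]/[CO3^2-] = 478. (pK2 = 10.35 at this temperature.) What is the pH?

pH = 7.67

From K2 = [H⁺][CO3^2-]/[HCO3-]:  pH = pK2 − log₁₀([HCO3-]/[CO3^2-])
log₁₀(478) = +2.679
pH = 10.35 − (+2.679) = 7.67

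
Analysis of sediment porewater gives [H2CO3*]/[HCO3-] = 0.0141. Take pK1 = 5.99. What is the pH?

pH = 7.84

From K1 = [H⁺][HCO3-]/[H2CO3*]:  pH = pK1 − log₁₀([H2CO3*]/[HCO3-])
log₁₀(0.0141) = -1.851
pH = 5.99 − (-1.851) = 7.84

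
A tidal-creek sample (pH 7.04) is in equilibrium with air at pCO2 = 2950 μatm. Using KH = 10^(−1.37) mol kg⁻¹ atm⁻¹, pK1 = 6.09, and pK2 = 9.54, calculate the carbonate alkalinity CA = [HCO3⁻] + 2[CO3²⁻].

[CO2*] = KH · pCO2 = 10^(−1.37) × 2950×10^-6 = 1.258×10^-4 mol/kg
α₀ = 1/(1 + K1/[H⁺] + K1K2/[H⁺]²) = 1/(1 + 10^+0.95 + 10^-1.55) = 0.1006
DIC = [CO2*]/α₀ = 1.258×10^-4 / 0.1006 = 1.251 mmol/kg
CA = (α₁ + 2α₂)·DIC = (0.8966 + 2×0.002835) × 1.251 = 1.13 mmol/kg

CA = 1.13 mmol/kg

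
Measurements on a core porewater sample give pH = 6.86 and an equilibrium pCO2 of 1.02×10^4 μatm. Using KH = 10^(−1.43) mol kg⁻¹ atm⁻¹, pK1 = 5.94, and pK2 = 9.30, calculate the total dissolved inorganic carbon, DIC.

[CO2*] = KH · pCO2 = 10^(−1.43) × 1.02×10^4×10^-6 = 3.790×10^-4 mol/kg
α₀ = 1/(1 + K1/[H⁺] + K1K2/[H⁺]²) = 1/(1 + 10^+0.92 + 10^-1.52) = 0.1070
DIC = [CO2*]/α₀ = 3.790×10^-4 / 0.1070 = 3.54 mmol/kg

DIC = 3.54 mmol/kg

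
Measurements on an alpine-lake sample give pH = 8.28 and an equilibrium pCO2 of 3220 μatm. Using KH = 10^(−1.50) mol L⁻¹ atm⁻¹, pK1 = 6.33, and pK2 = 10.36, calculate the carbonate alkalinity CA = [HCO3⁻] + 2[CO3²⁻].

[CO2*] = KH · pCO2 = 10^(−1.50) × 3220×10^-6 = 1.018×10^-4 mol/L
α₀ = 1/(1 + K1/[H⁺] + K1K2/[H⁺]²) = 1/(1 + 10^+1.95 + 10^-0.13) = 0.01101
DIC = [CO2*]/α₀ = 1.018×10^-4 / 0.01101 = 9.253 mmol/L
CA = (α₁ + 2α₂)·DIC = (0.9808 + 2×0.008158) × 9.253 = 9.23 mmol/L

CA = 9.23 mmol/L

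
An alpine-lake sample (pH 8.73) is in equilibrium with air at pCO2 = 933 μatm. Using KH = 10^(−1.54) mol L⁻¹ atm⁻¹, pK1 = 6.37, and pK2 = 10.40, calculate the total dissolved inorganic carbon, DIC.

[CO2*] = KH · pCO2 = 10^(−1.54) × 933×10^-6 = 2.691×10^-5 mol/L
α₀ = 1/(1 + K1/[H⁺] + K1K2/[H⁺]²) = 1/(1 + 10^+2.36 + 10^+0.69) = 0.004256
DIC = [CO2*]/α₀ = 2.691×10^-5 / 0.004256 = 6.32 mmol/L

DIC = 6.32 mmol/L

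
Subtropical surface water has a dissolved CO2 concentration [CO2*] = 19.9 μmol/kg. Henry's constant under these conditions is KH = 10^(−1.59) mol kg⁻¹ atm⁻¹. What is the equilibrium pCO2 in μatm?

pCO2 = 774 μatm

KH = 10^(−1.59) = 2.570×10^-2 mol kg⁻¹ atm⁻¹
pCO2 = [CO2*]/KH = 19.9×10^-6 / 2.570×10^-2 = 7.74×10^-4 atm = 774 μatm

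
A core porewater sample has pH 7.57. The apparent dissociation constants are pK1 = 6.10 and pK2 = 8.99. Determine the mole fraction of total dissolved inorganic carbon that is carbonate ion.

α₂ = 0.0355

α₂ = 1 / (1 + [H⁺]/K2 + [H⁺]²/(K1K2)) = 1 / (1 + 10^+1.42 + 10^-0.05)
   = 1 / (1 + 26.303 + 0.89125) = 1/28.194 = 0.03547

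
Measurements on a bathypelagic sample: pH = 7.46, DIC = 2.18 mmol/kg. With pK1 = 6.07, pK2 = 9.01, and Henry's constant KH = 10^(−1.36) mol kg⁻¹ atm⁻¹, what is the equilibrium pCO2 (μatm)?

pCO2 = 1900 μatm

α₀ = 1 / (1 + K1/[H⁺] + K1K2/[H⁺]²) = 1 / (1 + 10^+1.39 + 10^-0.16)
   = 1 / (1 + 24.547 + 0.69183) = 1/26.239 = 0.03811
[CO2*] = α₀ × DIC = 0.03811 × 2.18 = 0.08308 mmol/kg
pCO2 = [CO2*]/KH = 8.308×10^-5 / 4.365×10^-2 = 1900 μatm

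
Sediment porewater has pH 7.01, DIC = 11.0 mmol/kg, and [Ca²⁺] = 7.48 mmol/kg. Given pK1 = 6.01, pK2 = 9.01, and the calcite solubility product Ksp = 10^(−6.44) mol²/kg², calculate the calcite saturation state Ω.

α₂ = 1 / (1 + [H⁺]/K2 + [H⁺]²/(K1K2)) = 1 / (1 + 10^+2.00 + 10^+1.00)
   = 1 / (1 + 100.00 + 10.000) = 1/111.00 = 0.009009
[CO3²⁻] = α₂ × DIC = 0.009009 × 11.0 = 0.09910 mmol/kg
Ksp = 10^(−6.44) = 3.631×10^-7
Ω = [Ca²⁺][CO3²⁻]/Ksp = (7.48×10^-3)(9.910×10^-5) / 3.631×10^-7 = 2.04

Ω = 2.04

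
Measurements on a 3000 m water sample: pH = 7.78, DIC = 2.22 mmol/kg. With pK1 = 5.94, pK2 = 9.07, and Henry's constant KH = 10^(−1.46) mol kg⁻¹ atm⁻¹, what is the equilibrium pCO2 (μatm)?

α₀ = 1 / (1 + K1/[H⁺] + K1K2/[H⁺]²) = 1 / (1 + 10^+1.84 + 10^+0.55)
   = 1 / (1 + 69.183 + 3.5481) = 1/73.731 = 0.01356
[CO2*] = α₀ × DIC = 0.01356 × 2.22 = 0.03011 mmol/kg
pCO2 = [CO2*]/KH = 3.011×10^-5 / 3.467×10^-2 = 868 μatm

pCO2 = 868 μatm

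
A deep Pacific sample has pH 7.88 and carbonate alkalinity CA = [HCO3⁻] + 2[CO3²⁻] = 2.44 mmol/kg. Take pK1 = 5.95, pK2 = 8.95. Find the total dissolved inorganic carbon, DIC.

DIC = 2.29 mmol/kg

CA = [HCO3⁻] + 2[CO3²⁻] = (α₁ + 2α₂)·DIC
At pH 7.88: [H⁺]/K1 = 10^-1.93 = 0.011749, K2/[H⁺] = 10^-1.07 = 0.085114
α₁ = 1/(1 + 0.011749 + 0.085114) = 1/1.0969 = 0.9117; α₂ = α₁·K2/[H⁺] = 0.07760
α₁ + 2α₂ = 1.0669
DIC = CA / (α₁ + 2α₂) = 2.44 / 1.0669 = 2.29 mmol/kg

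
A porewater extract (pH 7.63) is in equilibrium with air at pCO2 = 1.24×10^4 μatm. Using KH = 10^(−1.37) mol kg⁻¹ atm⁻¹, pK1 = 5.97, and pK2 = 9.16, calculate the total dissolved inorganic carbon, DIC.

[CO2*] = KH · pCO2 = 10^(−1.37) × 1.24×10^4×10^-6 = 5.290×10^-4 mol/kg
α₀ = 1/(1 + K1/[H⁺] + K1K2/[H⁺]²) = 1/(1 + 10^+1.66 + 10^+0.13) = 0.02081
DIC = [CO2*]/α₀ = 5.290×10^-4 / 0.02081 = 25.4 mmol/kg

DIC = 25.4 mmol/kg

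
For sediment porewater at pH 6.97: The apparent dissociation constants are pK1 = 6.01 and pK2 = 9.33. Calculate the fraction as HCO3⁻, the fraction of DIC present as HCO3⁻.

α₁ = 1 / (1 + [H⁺]/K1 + K2/[H⁺]) = 1 / (1 + 10^-0.96 + 10^-2.36)
   = 1 / (1 + 0.10965 + 0.0043652) = 1/1.1140 = 0.8977

α₁ = 0.898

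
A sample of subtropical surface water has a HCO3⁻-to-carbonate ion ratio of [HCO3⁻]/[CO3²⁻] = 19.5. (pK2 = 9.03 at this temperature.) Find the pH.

From K2 = [H⁺][CO3²⁻]/[HCO3⁻]:  pH = pK2 − log₁₀([HCO3⁻]/[CO3²⁻])
log₁₀(19.5) = +1.290
pH = 9.03 − (+1.290) = 7.74

pH = 7.74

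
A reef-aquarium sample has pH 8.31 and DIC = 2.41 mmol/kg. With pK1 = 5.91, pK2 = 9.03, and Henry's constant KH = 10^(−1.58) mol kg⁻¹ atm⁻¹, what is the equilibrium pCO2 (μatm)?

α₀ = 1 / (1 + K1/[H⁺] + K1K2/[H⁺]²) = 1 / (1 + 10^+2.40 + 10^+1.68)
   = 1 / (1 + 251.19 + 47.863) = 1/300.05 = 0.003333
[CO2*] = α₀ × DIC = 0.003333 × 2.41 = 0.008032 mmol/kg = 8.032 μmol/kg
pCO2 = [CO2*]/KH = 8.032×10^-6 / 2.630×10^-2 = 305 μatm

pCO2 = 305 μatm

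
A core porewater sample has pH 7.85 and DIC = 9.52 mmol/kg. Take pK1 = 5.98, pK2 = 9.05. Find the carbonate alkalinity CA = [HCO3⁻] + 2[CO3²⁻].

CA = 9.96 mmol/kg

CA = [HCO3⁻] + 2[CO3²⁻] = (α₁ + 2α₂)·DIC
At pH 7.85: [H⁺]/K1 = 10^-1.87 = 0.013490, K2/[H⁺] = 10^-1.20 = 0.063096
α₁ = 1/(1 + 0.013490 + 0.063096) = 1/1.0766 = 0.9289; α₂ = α₁·K2/[H⁺] = 0.05861
α₁ + 2α₂ = 1.0461
CA = 1.0461 × 9.52 = 9.96 mmol/kg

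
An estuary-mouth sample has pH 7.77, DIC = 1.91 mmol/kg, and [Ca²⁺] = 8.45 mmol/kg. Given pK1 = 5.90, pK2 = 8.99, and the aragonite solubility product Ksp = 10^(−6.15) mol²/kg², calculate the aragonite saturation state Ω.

α₂ = 1 / (1 + [H⁺]/K2 + [H⁺]²/(K1K2)) = 1 / (1 + 10^+1.22 + 10^-0.65)
   = 1 / (1 + 16.596 + 0.22387) = 1/17.820 = 0.05612
[CO3²⁻] = α₂ × DIC = 0.05612 × 1.91 = 0.1072 mmol/kg
Ksp = 10^(−6.15) = 7.079×10^-7
Ω = [Ca²⁺][CO3²⁻]/Ksp = (8.45×10^-3)(1.072×10^-4) / 7.079×10^-7 = 1.28

Ω = 1.28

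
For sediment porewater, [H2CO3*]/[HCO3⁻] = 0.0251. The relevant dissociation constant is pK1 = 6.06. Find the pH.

pH = 7.66

From K1 = [H⁺][HCO3⁻]/[H2CO3*]:  pH = pK1 − log₁₀([H2CO3*]/[HCO3⁻])
log₁₀(0.0251) = -1.600
pH = 6.06 − (-1.600) = 7.66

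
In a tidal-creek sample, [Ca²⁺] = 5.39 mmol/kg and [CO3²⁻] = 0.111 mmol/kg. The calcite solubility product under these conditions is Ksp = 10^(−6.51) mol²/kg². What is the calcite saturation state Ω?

Ω = 1.94

Ksp = 10^(−6.51) = 3.090×10^-7
Ω = [Ca²⁺][CO3²⁻]/Ksp = (5.39×10^-3)(0.111×10^-3) / 3.090×10^-7 = 1.94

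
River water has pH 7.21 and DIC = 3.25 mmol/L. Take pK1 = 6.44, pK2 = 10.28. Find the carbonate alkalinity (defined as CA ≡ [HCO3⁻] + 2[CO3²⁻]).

CA = 2.78 mmol/L

CA = [HCO3⁻] + 2[CO3²⁻] = (α₁ + 2α₂)·DIC
At pH 7.21: [H⁺]/K1 = 10^-0.77 = 0.16982, K2/[H⁺] = 10^-3.07 = 0.00085114
α₁ = 1/(1 + 0.16982 + 0.00085114) = 1/1.1707 = 0.8542; α₂ = α₁·K2/[H⁺] = 0.0007270
α₁ + 2α₂ = 0.8557
CA = 0.8557 × 3.25 = 2.78 mmol/L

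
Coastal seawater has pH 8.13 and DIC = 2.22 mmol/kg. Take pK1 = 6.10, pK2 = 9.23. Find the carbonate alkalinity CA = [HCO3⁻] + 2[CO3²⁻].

CA = 2.36 mmol/kg

CA = [HCO3⁻] + 2[CO3²⁻] = (α₁ + 2α₂)·DIC
At pH 8.13: [H⁺]/K1 = 10^-2.03 = 0.0093325, K2/[H⁺] = 10^-1.10 = 0.079433
α₁ = 1/(1 + 0.0093325 + 0.079433) = 1/1.0888 = 0.9185; α₂ = α₁·K2/[H⁺] = 0.07296
α₁ + 2α₂ = 1.0644
CA = 1.0644 × 2.22 = 2.36 mmol/kg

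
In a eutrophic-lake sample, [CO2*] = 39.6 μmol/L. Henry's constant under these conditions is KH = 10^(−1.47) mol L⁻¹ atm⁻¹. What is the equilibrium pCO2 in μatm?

KH = 10^(−1.47) = 3.388×10^-2 mol L⁻¹ atm⁻¹
pCO2 = [CO2*]/KH = 39.6×10^-6 / 3.388×10^-2 = 1.17×10^-3 atm = 1170 μatm

pCO2 = 1170 μatm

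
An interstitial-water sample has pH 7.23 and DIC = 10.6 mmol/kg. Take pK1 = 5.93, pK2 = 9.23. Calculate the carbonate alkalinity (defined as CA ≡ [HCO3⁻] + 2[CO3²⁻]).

CA = [HCO3⁻] + 2[CO3²⁻] = (α₁ + 2α₂)·DIC
At pH 7.23: [H⁺]/K1 = 10^-1.30 = 0.050119, K2/[H⁺] = 10^-2.00 = 0.010000
α₁ = 1/(1 + 0.050119 + 0.010000) = 1/1.0601 = 0.9433; α₂ = α₁·K2/[H⁺] = 0.009433
α₁ + 2α₂ = 0.9622
CA = 0.9622 × 10.6 = 10.2 mmol/kg

CA = 10.2 mmol/kg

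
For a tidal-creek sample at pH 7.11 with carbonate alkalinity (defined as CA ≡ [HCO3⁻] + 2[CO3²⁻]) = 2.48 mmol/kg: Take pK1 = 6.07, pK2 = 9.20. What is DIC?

DIC = 2.68 mmol/kg

CA = [HCO3⁻] + 2[CO3²⁻] = (α₁ + 2α₂)·DIC
At pH 7.11: [H⁺]/K1 = 10^-1.04 = 0.091201, K2/[H⁺] = 10^-2.09 = 0.0081283
α₁ = 1/(1 + 0.091201 + 0.0081283) = 1/1.0993 = 0.9096; α₂ = α₁·K2/[H⁺] = 0.007394
α₁ + 2α₂ = 0.9244
DIC = CA / (α₁ + 2α₂) = 2.48 / 0.9244 = 2.68 mmol/kg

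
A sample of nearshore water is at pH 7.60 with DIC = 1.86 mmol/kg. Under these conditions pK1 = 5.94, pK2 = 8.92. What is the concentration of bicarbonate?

α₁ = 1 / (1 + [H⁺]/K1 + K2/[H⁺]) = 1 / (1 + 10^-1.66 + 10^-1.32)
   = 1 / (1 + 0.021878 + 0.047863) = 1/1.0697 = 0.9348
[HCO3⁻] = α₁ × DIC = 0.9348 × 1.86 = 1.74 mmol/kg

[HCO3⁻] = 1.74 mmol/kg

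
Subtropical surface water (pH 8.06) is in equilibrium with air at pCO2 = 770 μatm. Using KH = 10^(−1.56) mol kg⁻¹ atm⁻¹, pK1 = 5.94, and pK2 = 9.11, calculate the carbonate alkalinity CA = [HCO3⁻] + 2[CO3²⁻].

[CO2*] = KH · pCO2 = 10^(−1.56) × 770×10^-6 = 2.121×10^-5 mol/kg
α₀ = 1/(1 + K1/[H⁺] + K1K2/[H⁺]²) = 1/(1 + 10^+2.12 + 10^+1.07) = 0.006917
DIC = [CO2*]/α₀ = 2.121×10^-5 / 0.006917 = 3.066 mmol/kg
CA = (α₁ + 2α₂)·DIC = (0.9118 + 2×0.08127) × 3.066 = 3.29 mmol/kg

CA = 3.29 mmol/kg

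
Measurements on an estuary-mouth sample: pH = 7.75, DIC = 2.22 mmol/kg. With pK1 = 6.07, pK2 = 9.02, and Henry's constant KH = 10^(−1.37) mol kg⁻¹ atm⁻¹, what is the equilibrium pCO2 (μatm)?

α₀ = 1 / (1 + K1/[H⁺] + K1K2/[H⁺]²) = 1 / (1 + 10^+1.68 + 10^+0.41)
   = 1 / (1 + 47.863 + 2.5704) = 1/51.433 = 0.01944
[CO2*] = α₀ × DIC = 0.01944 × 2.22 = 0.04316 mmol/kg
pCO2 = [CO2*]/KH = 4.316×10^-5 / 4.266×10^-2 = 1010 μatm

pCO2 = 1010 μatm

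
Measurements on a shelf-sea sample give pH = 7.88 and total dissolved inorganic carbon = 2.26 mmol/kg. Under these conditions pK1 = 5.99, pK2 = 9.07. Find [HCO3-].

α₁ = 1 / (1 + [H⁺]/K1 + K2/[H⁺]) = 1 / (1 + 10^-1.89 + 10^-1.19)
   = 1 / (1 + 0.012882 + 0.064565) = 1/1.0774 = 0.9281
[HCO3⁻] = α₁ × DIC = 0.9281 × 2.26 = 2.10 mmol/kg

[HCO3⁻] = 2.10 mmol/kg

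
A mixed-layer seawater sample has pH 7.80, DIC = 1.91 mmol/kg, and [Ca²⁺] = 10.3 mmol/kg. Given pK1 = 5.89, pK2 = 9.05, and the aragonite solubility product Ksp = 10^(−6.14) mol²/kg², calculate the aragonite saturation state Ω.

Ω = 1.43

α₂ = 1 / (1 + [H⁺]/K2 + [H⁺]²/(K1K2)) = 1 / (1 + 10^+1.25 + 10^-0.66)
   = 1 / (1 + 17.783 + 0.21878) = 1/19.002 = 0.05263
[CO3²⁻] = α₂ × DIC = 0.05263 × 1.91 = 0.1005 mmol/kg
Ksp = 10^(−6.14) = 7.244×10^-7
Ω = [Ca²⁺][CO3²⁻]/Ksp = (10.3×10^-3)(1.005×10^-4) / 7.244×10^-7 = 1.43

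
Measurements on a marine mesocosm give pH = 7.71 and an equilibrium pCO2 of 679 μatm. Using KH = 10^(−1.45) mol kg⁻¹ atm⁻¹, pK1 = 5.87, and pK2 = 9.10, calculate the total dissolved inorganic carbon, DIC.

[CO2*] = KH · pCO2 = 10^(−1.45) × 679×10^-6 = 2.409×10^-5 mol/kg
α₀ = 1/(1 + K1/[H⁺] + K1K2/[H⁺]²) = 1/(1 + 10^+1.84 + 10^+0.45) = 0.01370
DIC = [CO2*]/α₀ = 2.409×10^-5 / 0.01370 = 1.76 mmol/kg

DIC = 1.76 mmol/kg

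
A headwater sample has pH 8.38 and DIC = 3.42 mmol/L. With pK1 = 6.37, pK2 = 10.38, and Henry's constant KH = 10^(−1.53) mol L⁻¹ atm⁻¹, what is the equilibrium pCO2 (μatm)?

α₀ = 1 / (1 + K1/[H⁺] + K1K2/[H⁺]²) = 1 / (1 + 10^+2.01 + 10^+0.01)
   = 1 / (1 + 102.33 + 1.0233) = 1/104.35 = 0.009583
[CO2*] = α₀ × DIC = 0.009583 × 3.42 = 0.03277 mmol/L
pCO2 = [CO2*]/KH = 3.277×10^-5 / 2.951×10^-2 = 1110 μatm

pCO2 = 1110 μatm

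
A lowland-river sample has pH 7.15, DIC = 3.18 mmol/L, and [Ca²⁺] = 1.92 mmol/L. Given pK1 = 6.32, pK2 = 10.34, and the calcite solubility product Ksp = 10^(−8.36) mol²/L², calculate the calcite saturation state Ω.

α₂ = 1 / (1 + [H⁺]/K2 + [H⁺]²/(K1K2)) = 1 / (1 + 10^+3.19 + 10^+2.36)
   = 1 / (1 + 1548.8 + 229.09) = 1/1778.9 = 0.0005621
[CO3²⁻] = α₂ × DIC = 0.0005621 × 3.18 = 0.001788 mmol/L = 1.788 μmol/L
Ksp = 10^(−8.36) = 4.365×10^-9
Ω = [Ca²⁺][CO3²⁻]/Ksp = (1.92×10^-3)(1.788×10^-6) / 4.365×10^-9 = 0.786

Ω = 0.786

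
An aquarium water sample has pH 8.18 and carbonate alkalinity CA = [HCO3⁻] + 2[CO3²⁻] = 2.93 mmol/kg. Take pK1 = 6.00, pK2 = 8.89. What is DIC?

DIC = 2.53 mmol/kg

CA = [HCO3⁻] + 2[CO3²⁻] = (α₁ + 2α₂)·DIC
At pH 8.18: [H⁺]/K1 = 10^-2.18 = 0.0066069, K2/[H⁺] = 10^-0.71 = 0.19498
α₁ = 1/(1 + 0.0066069 + 0.19498) = 1/1.2016 = 0.8322; α₂ = α₁·K2/[H⁺] = 0.1623
α₁ + 2α₂ = 1.1568
DIC = CA / (α₁ + 2α₂) = 2.93 / 1.1568 = 2.53 mmol/kg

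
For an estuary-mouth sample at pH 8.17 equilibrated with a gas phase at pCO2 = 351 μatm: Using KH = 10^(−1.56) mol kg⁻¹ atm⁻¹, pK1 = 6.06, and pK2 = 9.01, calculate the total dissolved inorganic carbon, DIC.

DIC = 1.44 mmol/kg

[CO2*] = KH · pCO2 = 10^(−1.56) × 351×10^-6 = 9.667×10^-6 mol/kg
α₀ = 1/(1 + K1/[H⁺] + K1K2/[H⁺]²) = 1/(1 + 10^+2.11 + 10^+1.27) = 0.006736
DIC = [CO2*]/α₀ = 9.667×10^-6 / 0.006736 = 1.44 mmol/kg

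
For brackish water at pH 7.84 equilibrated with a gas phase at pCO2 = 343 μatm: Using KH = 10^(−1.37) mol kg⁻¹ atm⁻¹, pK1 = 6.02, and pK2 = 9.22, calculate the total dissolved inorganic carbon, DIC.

DIC = 1.02 mmol/kg

[CO2*] = KH · pCO2 = 10^(−1.37) × 343×10^-6 = 1.463×10^-5 mol/kg
α₀ = 1/(1 + K1/[H⁺] + K1K2/[H⁺]²) = 1/(1 + 10^+1.82 + 10^+0.44) = 0.01432
DIC = [CO2*]/α₀ = 1.463×10^-5 / 0.01432 = 1.02 mmol/kg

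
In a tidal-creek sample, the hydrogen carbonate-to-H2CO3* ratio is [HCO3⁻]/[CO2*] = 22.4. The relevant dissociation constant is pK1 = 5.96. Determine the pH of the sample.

From K1 = [H⁺][HCO3⁻]/[CO2*]:  pH = pK1 + log₁₀([HCO3⁻]/[CO2*])
log₁₀(22.4) = +1.350
pH = 5.96 + (+1.350) = 7.31

pH = 7.31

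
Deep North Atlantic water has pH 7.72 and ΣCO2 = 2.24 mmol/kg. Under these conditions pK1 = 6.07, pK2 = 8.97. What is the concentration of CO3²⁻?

α₂ = 1 / (1 + [H⁺]/K2 + [H⁺]²/(K1K2)) = 1 / (1 + 10^+1.25 + 10^-0.40)
   = 1 / (1 + 17.783 + 0.39811) = 1/19.181 = 0.05214
[CO3²⁻] = α₂ × DIC = 0.05214 × 2.24 = 0.117 mmol/kg

[CO3²⁻] = 0.117 mmol/kg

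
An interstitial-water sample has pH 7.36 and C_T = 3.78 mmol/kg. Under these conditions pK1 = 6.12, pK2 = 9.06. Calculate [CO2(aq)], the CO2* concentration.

α₀ = 1 / (1 + K1/[H⁺] + K1K2/[H⁺]²) = 1 / (1 + 10^+1.24 + 10^-0.46)
   = 1 / (1 + 17.378 + 0.34674) = 1/18.725 = 0.05341
[CO2*] = α₀ × DIC = 0.05341 × 3.78 = 0.202 mmol/kg

[CO2*] = 0.202 mmol/kg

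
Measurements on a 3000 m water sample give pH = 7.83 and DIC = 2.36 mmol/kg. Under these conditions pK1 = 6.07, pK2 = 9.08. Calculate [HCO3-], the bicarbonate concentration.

α₁ = 1 / (1 + [H⁺]/K1 + K2/[H⁺]) = 1 / (1 + 10^-1.76 + 10^-1.25)
   = 1 / (1 + 0.017378 + 0.056234) = 1/1.0736 = 0.9314
[HCO3⁻] = α₁ × DIC = 0.9314 × 2.36 = 2.20 mmol/kg

[HCO3⁻] = 2.20 mmol/kg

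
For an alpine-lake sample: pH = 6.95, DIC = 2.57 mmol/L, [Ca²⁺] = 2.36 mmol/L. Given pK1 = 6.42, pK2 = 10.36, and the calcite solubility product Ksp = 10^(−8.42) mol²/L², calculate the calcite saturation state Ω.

α₂ = 1 / (1 + [H⁺]/K2 + [H⁺]²/(K1K2)) = 1 / (1 + 10^+3.41 + 10^+2.88)
   = 1 / (1 + 2570.4 + 758.58) = 1/3330.0 = 0.0003003
[CO3²⁻] = α₂ × DIC = 0.0003003 × 2.57 = 0.0007718 mmol/L = 0.7718 μmol/L
Ksp = 10^(−8.42) = 3.802×10^-9
Ω = [Ca²⁺][CO3²⁻]/Ksp = (2.36×10^-3)(7.718×10^-7) / 3.802×10^-9 = 0.479

Ω = 0.479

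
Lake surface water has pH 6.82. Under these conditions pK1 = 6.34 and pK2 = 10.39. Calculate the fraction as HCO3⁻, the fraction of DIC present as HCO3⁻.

α₁ = 0.751

α₁ = 1 / (1 + [H⁺]/K1 + K2/[H⁺]) = 1 / (1 + 10^-0.48 + 10^-3.57)
   = 1 / (1 + 0.33113 + 0.00026915) = 1/1.3314 = 0.7511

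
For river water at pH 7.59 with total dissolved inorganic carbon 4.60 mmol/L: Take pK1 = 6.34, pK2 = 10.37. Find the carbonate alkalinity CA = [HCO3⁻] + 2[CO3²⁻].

CA = 4.36 mmol/L

CA = [HCO3⁻] + 2[CO3²⁻] = (α₁ + 2α₂)·DIC
At pH 7.59: [H⁺]/K1 = 10^-1.25 = 0.056234, K2/[H⁺] = 10^-2.78 = 0.0016596
α₁ = 1/(1 + 0.056234 + 0.0016596) = 1/1.0579 = 0.9453; α₂ = α₁·K2/[H⁺] = 0.001569
α₁ + 2α₂ = 0.9484
CA = 0.9484 × 4.60 = 4.36 mmol/L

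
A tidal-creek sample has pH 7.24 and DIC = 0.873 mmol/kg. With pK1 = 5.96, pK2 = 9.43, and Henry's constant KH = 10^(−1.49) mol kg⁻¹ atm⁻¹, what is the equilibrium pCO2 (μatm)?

pCO2 = 1340 μatm

α₀ = 1 / (1 + K1/[H⁺] + K1K2/[H⁺]²) = 1 / (1 + 10^+1.28 + 10^-0.91)
   = 1 / (1 + 19.055 + 0.12303) = 1/20.178 = 0.04956
[CO2*] = α₀ × DIC = 0.04956 × 0.873 = 0.04327 mmol/kg
pCO2 = [CO2*]/KH = 4.327×10^-5 / 3.236×10^-2 = 1340 μatm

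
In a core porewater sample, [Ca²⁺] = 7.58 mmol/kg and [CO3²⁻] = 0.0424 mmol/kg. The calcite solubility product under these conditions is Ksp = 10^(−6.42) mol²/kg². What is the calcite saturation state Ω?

Ksp = 10^(−6.42) = 3.802×10^-7
Ω = [Ca²⁺][CO3²⁻]/Ksp = (7.58×10^-3)(0.0424×10^-3) / 3.802×10^-7 = 0.845

Ω = 0.845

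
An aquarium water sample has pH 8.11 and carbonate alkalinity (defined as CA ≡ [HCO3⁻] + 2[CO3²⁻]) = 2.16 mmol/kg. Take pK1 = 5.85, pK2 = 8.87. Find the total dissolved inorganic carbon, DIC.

CA = [HCO3⁻] + 2[CO3²⁻] = (α₁ + 2α₂)·DIC
At pH 8.11: [H⁺]/K1 = 10^-2.26 = 0.0054954, K2/[H⁺] = 10^-0.76 = 0.17378
α₁ = 1/(1 + 0.0054954 + 0.17378) = 1/1.1793 = 0.8480; α₂ = α₁·K2/[H⁺] = 0.1474
α₁ + 2α₂ = 1.1427
DIC = CA / (α₁ + 2α₂) = 2.16 / 1.1427 = 1.89 mmol/kg

DIC = 1.89 mmol/kg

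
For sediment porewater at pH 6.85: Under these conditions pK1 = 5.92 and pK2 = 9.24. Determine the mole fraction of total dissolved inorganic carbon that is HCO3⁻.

α₁ = 0.892

α₁ = 1 / (1 + [H⁺]/K1 + K2/[H⁺]) = 1 / (1 + 10^-0.93 + 10^-2.39)
   = 1 / (1 + 0.11749 + 0.0040738) = 1/1.1216 = 0.8916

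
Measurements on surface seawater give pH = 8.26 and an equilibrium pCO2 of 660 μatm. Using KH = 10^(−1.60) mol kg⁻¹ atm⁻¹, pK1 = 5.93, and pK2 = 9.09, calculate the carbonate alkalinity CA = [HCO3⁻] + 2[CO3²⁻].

CA = 4.59 mmol/kg

[CO2*] = KH · pCO2 = 10^(−1.60) × 660×10^-6 = 1.658×10^-5 mol/kg
α₀ = 1/(1 + K1/[H⁺] + K1K2/[H⁺]²) = 1/(1 + 10^+2.33 + 10^+1.50) = 0.004058
DIC = [CO2*]/α₀ = 1.658×10^-5 / 0.004058 = 4.085 mmol/kg
CA = (α₁ + 2α₂)·DIC = (0.8676 + 2×0.1283) × 4.085 = 4.59 mmol/kg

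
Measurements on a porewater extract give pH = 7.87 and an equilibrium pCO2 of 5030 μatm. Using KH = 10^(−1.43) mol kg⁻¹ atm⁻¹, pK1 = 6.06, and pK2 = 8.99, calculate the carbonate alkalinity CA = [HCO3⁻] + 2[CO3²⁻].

[CO2*] = KH · pCO2 = 10^(−1.43) × 5030×10^-6 = 1.869×10^-4 mol/kg
α₀ = 1/(1 + K1/[H⁺] + K1K2/[H⁺]²) = 1/(1 + 10^+1.81 + 10^+0.69) = 0.01419
DIC = [CO2*]/α₀ = 1.869×10^-4 / 0.01419 = 13.17 mmol/kg
CA = (α₁ + 2α₂)·DIC = (0.9163 + 2×0.06951) × 13.17 = 13.9 mmol/kg

CA = 13.9 mmol/kg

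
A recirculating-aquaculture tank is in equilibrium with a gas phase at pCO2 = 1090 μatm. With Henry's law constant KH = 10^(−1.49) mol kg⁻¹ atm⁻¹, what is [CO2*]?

[CO2*] = 35.3 μmol/kg

KH = 10^(−1.49) = 3.236×10^-2 mol kg⁻¹ atm⁻¹
[CO2*] = KH · pCO2 = 3.236×10^-2 × 1090×10^-6 atm = 3.53×10^-5 mol/kg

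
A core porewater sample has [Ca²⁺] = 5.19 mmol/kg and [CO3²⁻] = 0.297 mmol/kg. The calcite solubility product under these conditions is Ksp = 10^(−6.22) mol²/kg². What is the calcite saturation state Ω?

Ksp = 10^(−6.22) = 6.026×10^-7
Ω = [Ca²⁺][CO3²⁻]/Ksp = (5.19×10^-3)(0.297×10^-3) / 6.026×10^-7 = 2.56

Ω = 2.56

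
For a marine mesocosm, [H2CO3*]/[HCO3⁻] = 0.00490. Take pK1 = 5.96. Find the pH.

pH = 8.27

From K1 = [H⁺][HCO3⁻]/[H2CO3*]:  pH = pK1 − log₁₀([H2CO3*]/[HCO3⁻])
log₁₀(0.00490) = -2.310
pH = 5.96 − (-2.310) = 8.27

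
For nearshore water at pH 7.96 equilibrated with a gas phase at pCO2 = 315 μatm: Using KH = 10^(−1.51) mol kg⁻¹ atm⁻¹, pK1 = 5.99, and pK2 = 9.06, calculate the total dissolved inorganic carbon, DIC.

[CO2*] = KH · pCO2 = 10^(−1.51) × 315×10^-6 = 9.734×10^-6 mol/kg
α₀ = 1/(1 + K1/[H⁺] + K1K2/[H⁺]²) = 1/(1 + 10^+1.97 + 10^+0.87) = 0.009829
DIC = [CO2*]/α₀ = 9.734×10^-6 / 0.009829 = 0.990 mmol/kg

DIC = 0.990 mmol/kg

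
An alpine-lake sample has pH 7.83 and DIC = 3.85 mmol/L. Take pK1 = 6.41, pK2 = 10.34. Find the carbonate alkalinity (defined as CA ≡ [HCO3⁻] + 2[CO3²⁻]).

CA = 3.72 mmol/L

CA = [HCO3⁻] + 2[CO3²⁻] = (α₁ + 2α₂)·DIC
At pH 7.83: [H⁺]/K1 = 10^-1.42 = 0.038019, K2/[H⁺] = 10^-2.51 = 0.0030903
α₁ = 1/(1 + 0.038019 + 0.0030903) = 1/1.0411 = 0.9605; α₂ = α₁·K2/[H⁺] = 0.002968
α₁ + 2α₂ = 0.9665
CA = 0.9665 × 3.85 = 3.72 mmol/L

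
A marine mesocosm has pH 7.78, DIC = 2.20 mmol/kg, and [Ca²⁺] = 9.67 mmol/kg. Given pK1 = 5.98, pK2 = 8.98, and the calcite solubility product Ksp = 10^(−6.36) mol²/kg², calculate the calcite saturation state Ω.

Ω = 2.85

α₂ = 1 / (1 + [H⁺]/K2 + [H⁺]²/(K1K2)) = 1 / (1 + 10^+1.20 + 10^-0.60)
   = 1 / (1 + 15.849 + 0.25119) = 1/17.100 = 0.05848
[CO3²⁻] = α₂ × DIC = 0.05848 × 2.20 = 0.1287 mmol/kg
Ksp = 10^(−6.36) = 4.365×10^-7
Ω = [Ca²⁺][CO3²⁻]/Ksp = (9.67×10^-3)(1.287×10^-4) / 4.365×10^-7 = 2.85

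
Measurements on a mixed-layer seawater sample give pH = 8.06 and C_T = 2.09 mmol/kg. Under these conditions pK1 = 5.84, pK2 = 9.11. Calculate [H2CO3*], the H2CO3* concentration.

α₀ = 1 / (1 + K1/[H⁺] + K1K2/[H⁺]²) = 1 / (1 + 10^+2.22 + 10^+1.17)
   = 1 / (1 + 165.96 + 14.791) = 1/181.75 = 0.005502
[CO2*] = α₀ × DIC = 0.005502 × 2.09 = 0.0115 mmol/kg = 11.5 μmol/kg

[CO2*] = 11.5 μmol/kg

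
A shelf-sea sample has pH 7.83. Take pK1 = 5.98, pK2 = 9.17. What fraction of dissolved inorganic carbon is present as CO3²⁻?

α₂ = 1 / (1 + [H⁺]/K2 + [H⁺]²/(K1K2)) = 1 / (1 + 10^+1.34 + 10^-0.51)
   = 1 / (1 + 21.878 + 0.30903) = 1/23.187 = 0.04313

α₂ = 0.0431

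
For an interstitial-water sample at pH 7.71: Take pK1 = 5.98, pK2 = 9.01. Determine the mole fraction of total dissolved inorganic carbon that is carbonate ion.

α₂ = 1 / (1 + [H⁺]/K2 + [H⁺]²/(K1K2)) = 1 / (1 + 10^+1.30 + 10^-0.43)
   = 1 / (1 + 19.953 + 0.37154) = 1/21.324 = 0.04690

α₂ = 0.0469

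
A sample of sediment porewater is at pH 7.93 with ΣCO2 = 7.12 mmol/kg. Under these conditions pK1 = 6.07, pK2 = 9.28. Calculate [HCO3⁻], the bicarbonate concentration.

α₁ = 1 / (1 + [H⁺]/K1 + K2/[H⁺]) = 1 / (1 + 10^-1.86 + 10^-1.35)
   = 1 / (1 + 0.013804 + 0.044668) = 1/1.0585 = 0.9448
[HCO3⁻] = α₁ × DIC = 0.9448 × 7.12 = 6.73 mmol/kg

[HCO3⁻] = 6.73 mmol/kg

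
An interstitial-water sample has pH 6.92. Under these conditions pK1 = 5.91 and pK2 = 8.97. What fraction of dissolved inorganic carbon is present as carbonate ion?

α₂ = 1 / (1 + [H⁺]/K2 + [H⁺]²/(K1K2)) = 1 / (1 + 10^+2.05 + 10^+1.04)
   = 1 / (1 + 112.20 + 10.965) = 1/124.17 = 0.008054

α₂ = 0.00805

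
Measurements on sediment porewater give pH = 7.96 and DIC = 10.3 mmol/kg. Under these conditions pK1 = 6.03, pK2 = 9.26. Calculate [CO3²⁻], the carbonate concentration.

[CO3²⁻] = 0.486 mmol/kg

α₂ = 1 / (1 + [H⁺]/K2 + [H⁺]²/(K1K2)) = 1 / (1 + 10^+1.30 + 10^-0.63)
   = 1 / (1 + 19.953 + 0.23442) = 1/21.187 = 0.04720
[CO3²⁻] = α₂ × DIC = 0.04720 × 10.3 = 0.486 mmol/kg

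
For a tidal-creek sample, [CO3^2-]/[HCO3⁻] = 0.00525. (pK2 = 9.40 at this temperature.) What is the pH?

pH = 7.12

From K2 = [H⁺][CO3^2-]/[HCO3⁻]:  pH = pK2 + log₁₀([CO3^2-]/[HCO3⁻])
log₁₀(0.00525) = -2.280
pH = 9.40 + (-2.280) = 7.12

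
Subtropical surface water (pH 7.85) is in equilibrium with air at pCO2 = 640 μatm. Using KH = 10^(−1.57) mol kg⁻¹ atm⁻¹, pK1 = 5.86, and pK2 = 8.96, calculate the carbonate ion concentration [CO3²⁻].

[CO2*] = KH · pCO2 = 10^(−1.57) × 640×10^-6 = 1.723×10^-5 mol/kg
α₀ = 1/(1 + K1/[H⁺] + K1K2/[H⁺]²) = 1/(1 + 10^+1.99 + 10^+0.88) = 0.009406
DIC = [CO2*]/α₀ = 1.723×10^-5 / 0.009406 = 1.831 mmol/kg
[CO3²⁻] = α₂·DIC; α₂ = 0.07136, so [CO3²⁻] = 0.07136 × 1.831 = 0.131 mmol/kg

[CO3²⁻] = 0.131 mmol/kg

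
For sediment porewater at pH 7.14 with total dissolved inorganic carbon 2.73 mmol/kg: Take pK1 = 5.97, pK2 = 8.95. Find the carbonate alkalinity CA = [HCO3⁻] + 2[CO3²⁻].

CA = [HCO3⁻] + 2[CO3²⁻] = (α₁ + 2α₂)·DIC
At pH 7.14: [H⁺]/K1 = 10^-1.17 = 0.067608, K2/[H⁺] = 10^-1.81 = 0.015488
α₁ = 1/(1 + 0.067608 + 0.015488) = 1/1.0831 = 0.9233; α₂ = α₁·K2/[H⁺] = 0.01430
α₁ + 2α₂ = 0.9519
CA = 0.9519 × 2.73 = 2.60 mmol/kg

CA = 2.60 mmol/kg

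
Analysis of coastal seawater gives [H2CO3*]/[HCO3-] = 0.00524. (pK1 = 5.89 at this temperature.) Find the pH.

From K1 = [H⁺][HCO3-]/[H2CO3*]:  pH = pK1 − log₁₀([H2CO3*]/[HCO3-])
log₁₀(0.00524) = -2.281
pH = 5.89 − (-2.281) = 8.17

pH = 8.17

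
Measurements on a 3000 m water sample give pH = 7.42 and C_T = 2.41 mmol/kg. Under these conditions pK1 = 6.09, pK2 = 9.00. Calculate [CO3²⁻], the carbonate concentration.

[CO3²⁻] = 0.0591 mmol/kg

α₂ = 1 / (1 + [H⁺]/K2 + [H⁺]²/(K1K2)) = 1 / (1 + 10^+1.58 + 10^+0.25)
   = 1 / (1 + 38.019 + 1.7783) = 1/40.797 = 0.02451
[CO3²⁻] = α₂ × DIC = 0.02451 × 2.41 = 0.0591 mmol/kg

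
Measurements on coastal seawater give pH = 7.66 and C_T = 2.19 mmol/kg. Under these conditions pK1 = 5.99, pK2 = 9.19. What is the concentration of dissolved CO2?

[CO2*] = 0.0446 mmol/kg

α₀ = 1 / (1 + K1/[H⁺] + K1K2/[H⁺]²) = 1 / (1 + 10^+1.67 + 10^+0.14)
   = 1 / (1 + 46.774 + 1.3804) = 1/49.154 = 0.02034
[CO2*] = α₀ × DIC = 0.02034 × 2.19 = 0.0446 mmol/kg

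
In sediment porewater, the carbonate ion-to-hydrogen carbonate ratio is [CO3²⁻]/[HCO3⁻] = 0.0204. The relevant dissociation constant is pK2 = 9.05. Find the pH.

From K2 = [H⁺][CO3²⁻]/[HCO3⁻]:  pH = pK2 + log₁₀([CO3²⁻]/[HCO3⁻])
log₁₀(0.0204) = -1.690
pH = 9.05 + (-1.690) = 7.36

pH = 7.36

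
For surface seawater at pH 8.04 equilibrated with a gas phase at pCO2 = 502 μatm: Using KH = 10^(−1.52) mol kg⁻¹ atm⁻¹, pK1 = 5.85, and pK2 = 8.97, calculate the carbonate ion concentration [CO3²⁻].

[CO2*] = KH · pCO2 = 10^(−1.52) × 502×10^-6 = 1.516×10^-5 mol/kg
α₀ = 1/(1 + K1/[H⁺] + K1K2/[H⁺]²) = 1/(1 + 10^+2.19 + 10^+1.26) = 0.005745
DIC = [CO2*]/α₀ = 1.516×10^-5 / 0.005745 = 2.639 mmol/kg
[CO3²⁻] = α₂·DIC; α₂ = 0.1045, so [CO3²⁻] = 0.1045 × 2.639 = 0.276 mmol/kg

[CO3²⁻] = 0.276 mmol/kg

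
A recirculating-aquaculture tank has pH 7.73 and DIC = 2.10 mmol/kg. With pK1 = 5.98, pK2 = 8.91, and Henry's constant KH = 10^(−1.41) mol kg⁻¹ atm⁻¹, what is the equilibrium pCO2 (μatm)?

pCO2 = 886 μatm

α₀ = 1 / (1 + K1/[H⁺] + K1K2/[H⁺]²) = 1 / (1 + 10^+1.75 + 10^+0.57)
   = 1 / (1 + 56.234 + 3.7154) = 1/60.949 = 0.01641
[CO2*] = α₀ × DIC = 0.01641 × 2.10 = 0.03445 mmol/kg
pCO2 = [CO2*]/KH = 3.445×10^-5 / 3.890×10^-2 = 886 μatm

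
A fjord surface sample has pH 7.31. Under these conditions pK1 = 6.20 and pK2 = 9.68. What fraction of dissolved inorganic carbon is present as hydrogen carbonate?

α₁ = 1 / (1 + [H⁺]/K1 + K2/[H⁺]) = 1 / (1 + 10^-1.11 + 10^-2.37)
   = 1 / (1 + 0.077625 + 0.0042658) = 1/1.0819 = 0.9243

α₁ = 0.924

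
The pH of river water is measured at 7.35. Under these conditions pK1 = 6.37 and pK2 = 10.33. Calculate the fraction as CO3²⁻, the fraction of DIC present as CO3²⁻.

α₂ = 0.000947

α₂ = 1 / (1 + [H⁺]/K2 + [H⁺]²/(K1K2)) = 1 / (1 + 10^+2.98 + 10^+2.00)
   = 1 / (1 + 954.99 + 100.00) = 1/1056.0 = 0.0009470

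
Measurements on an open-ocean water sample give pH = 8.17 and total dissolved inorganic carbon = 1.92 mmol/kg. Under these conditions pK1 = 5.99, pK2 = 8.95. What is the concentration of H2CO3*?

α₀ = 1 / (1 + K1/[H⁺] + K1K2/[H⁺]²) = 1 / (1 + 10^+2.18 + 10^+1.40)
   = 1 / (1 + 151.36 + 25.119) = 1/177.47 = 0.005635
[CO2*] = α₀ × DIC = 0.005635 × 1.92 = 0.0108 mmol/kg = 10.8 μmol/kg

[CO2*] = 10.8 μmol/kg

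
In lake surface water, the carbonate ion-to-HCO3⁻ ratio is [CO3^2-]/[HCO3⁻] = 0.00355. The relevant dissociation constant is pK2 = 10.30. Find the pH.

pH = 7.85

From K2 = [H⁺][CO3^2-]/[HCO3⁻]:  pH = pK2 + log₁₀([CO3^2-]/[HCO3⁻])
log₁₀(0.00355) = -2.450
pH = 10.30 + (-2.450) = 7.85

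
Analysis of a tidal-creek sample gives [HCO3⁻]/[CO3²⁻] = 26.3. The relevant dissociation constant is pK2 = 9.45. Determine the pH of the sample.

From K2 = [H⁺][CO3²⁻]/[HCO3⁻]:  pH = pK2 − log₁₀([HCO3⁻]/[CO3²⁻])
log₁₀(26.3) = +1.420
pH = 9.45 − (+1.420) = 8.03

pH = 8.03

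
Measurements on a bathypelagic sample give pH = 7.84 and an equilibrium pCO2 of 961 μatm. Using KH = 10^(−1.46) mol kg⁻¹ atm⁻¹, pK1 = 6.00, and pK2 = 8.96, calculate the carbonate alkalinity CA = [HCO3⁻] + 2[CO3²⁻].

[CO2*] = KH · pCO2 = 10^(−1.46) × 961×10^-6 = 3.332×10^-5 mol/kg
α₀ = 1/(1 + K1/[H⁺] + K1K2/[H⁺]²) = 1/(1 + 10^+1.84 + 10^+0.72) = 0.01326
DIC = [CO2*]/α₀ = 3.332×10^-5 / 0.01326 = 2.513 mmol/kg
CA = (α₁ + 2α₂)·DIC = (0.9172 + 2×0.06957) × 2.513 = 2.66 mmol/kg

CA = 2.66 mmol/kg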